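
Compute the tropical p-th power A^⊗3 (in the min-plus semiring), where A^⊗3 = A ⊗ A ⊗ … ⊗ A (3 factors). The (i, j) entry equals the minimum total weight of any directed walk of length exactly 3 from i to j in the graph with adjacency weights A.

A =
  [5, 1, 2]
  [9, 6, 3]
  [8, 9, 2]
A^⊗3 =
  [12, 11, 6]
  [13, 12, 7]
  [12, 11, 6]

Each entry (A^⊗3)_ij equals the minimum over all length-3 walks i = v_0 → v_1 → … → v_3 = j of Σ_t A[v_t][v_{t+1}]. For example, for (i, j) = (0, 2) we minimise over 9 possible intermediate vertex sequences; the minimum is 6, attained along the walk 0 → 1 → 2 → 2.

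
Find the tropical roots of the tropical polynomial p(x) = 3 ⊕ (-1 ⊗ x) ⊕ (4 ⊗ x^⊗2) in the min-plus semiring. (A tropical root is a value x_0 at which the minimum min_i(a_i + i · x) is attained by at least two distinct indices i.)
Roots: {-5, 4}

Each tropical root is a break point of the lower envelope of the lines y = a_i + i · x (there are 3 lines, with slopes 0, 1, ..., 2). Only the lines that attain the minimum somewhere contribute to roots; other lines are dominated. Here the surviving (envelope) indices are i = 2, i = 1, i = 0.
Intersections between consecutive envelope lines give the roots: for adjacent envelope indices i < j the intersection is x = (a_i − a_j) / (j − i). Reading off the sorted break points: {-5, 4}.
Verification: at each break x_0, at least two indices attain the minimum of min_i(a_i + i · x_0).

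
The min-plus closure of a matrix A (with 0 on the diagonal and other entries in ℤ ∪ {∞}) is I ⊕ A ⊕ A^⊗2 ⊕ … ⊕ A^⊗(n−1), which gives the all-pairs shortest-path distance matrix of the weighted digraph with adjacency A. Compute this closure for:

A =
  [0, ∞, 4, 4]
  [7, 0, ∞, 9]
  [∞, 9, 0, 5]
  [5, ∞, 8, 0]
Closure =
  [0, 13, 4, 4]
  [7, 0, 11, 9]
  [10, 9, 0, 5]
  [5, 17, 8, 0]

This is the Floyd-Warshall all-pairs shortest-path computation. For each intermediate vertex k = 0, 1, …, 3, update dist[i][j] ← min(dist[i][j], dist[i][k] + dist[k][j]). The final matrix gives, for each (i, j), the minimum total weight of any directed path from i to j (possibly empty when i = j).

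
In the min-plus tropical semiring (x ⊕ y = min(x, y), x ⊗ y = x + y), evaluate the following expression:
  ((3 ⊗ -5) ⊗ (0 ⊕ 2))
((3 ⊗ -5) ⊗ (0 ⊕ 2)) = -2

Expand innermost to outermost. Recall ⊕ takes the minimum of its arguments and ⊗ takes their sum. Working out the expression ((3 ⊗ -5) ⊗ (0 ⊕ 2)) gives -2.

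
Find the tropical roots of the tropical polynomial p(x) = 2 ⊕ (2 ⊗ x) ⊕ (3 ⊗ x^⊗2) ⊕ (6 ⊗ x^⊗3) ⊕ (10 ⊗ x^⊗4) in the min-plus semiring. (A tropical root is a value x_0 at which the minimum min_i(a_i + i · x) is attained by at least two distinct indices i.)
Roots: {-4, -3, -1, 0}

Each tropical root is a break point of the lower envelope of the lines y = a_i + i · x (there are 5 lines, with slopes 0, 1, ..., 4). Only the lines that attain the minimum somewhere contribute to roots; other lines are dominated. Here the surviving (envelope) indices are i = 4, i = 3, i = 2, i = 1, i = 0.
Intersections between consecutive envelope lines give the roots: for adjacent envelope indices i < j the intersection is x = (a_i − a_j) / (j − i). Reading off the sorted break points: {-4, -3, -1, 0}.
Verification: at each break x_0, at least two indices attain the minimum of min_i(a_i + i · x_0).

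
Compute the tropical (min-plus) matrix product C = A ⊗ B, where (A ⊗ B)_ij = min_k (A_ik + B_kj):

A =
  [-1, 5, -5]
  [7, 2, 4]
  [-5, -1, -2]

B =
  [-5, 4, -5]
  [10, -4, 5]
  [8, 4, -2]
A ⊗ B =
  [-6, -1, -7]
  [2, -2, 2]
  [-10, -5, -10]

Apply the min-plus product entry-by-entry:
  C[0][0] = min over k of (A[0][0] + B[0][0] = -1 + -5 = -6, A[0][1] + B[1][0] = 5 + 10 = 15, A[0][2] + B[2][0] = -5 + 8 = 3) = -6 (attained at k = 0)
  C[0][1] = min over k of (A[0][0] + B[0][1] = -1 + 4 = 3, A[0][1] + B[1][1] = 5 + -4 = 1, A[0][2] + B[2][1] = -5 + 4 = -1) = -1 (attained at k = 2)
  C[0][2] = min over k of (A[0][0] + B[0][2] = -1 + -5 = -6, A[0][1] + B[1][2] = 5 + 5 = 10, A[0][2] + B[2][2] = -5 + -2 = -7) = -7 (attained at k = 2)
  C[1][0] = min over k of (A[1][0] + B[0][0] = 7 + -5 = 2, A[1][1] + B[1][0] = 2 + 10 = 12, A[1][2] + B[2][0] = 4 + 8 = 12) = 2 (attained at k = 0)
  C[1][1] = min over k of (A[1][0] + B[0][1] = 7 + 4 = 11, A[1][1] + B[1][1] = 2 + -4 = -2, A[1][2] + B[2][1] = 4 + 4 = 8) = -2 (attained at k = 1)
  C[1][2] = min over k of (A[1][0] + B[0][2] = 7 + -5 = 2, A[1][1] + B[1][2] = 2 + 5 = 7, A[1][2] + B[2][2] = 4 + -2 = 2) = 2 (attained at k = 0)
  C[2][0] = min over k of (A[2][0] + B[0][0] = -5 + -5 = -10, A[2][1] + B[1][0] = -1 + 10 = 9, A[2][2] + B[2][0] = -2 + 8 = 6) = -10 (attained at k = 0)
  C[2][1] = min over k of (A[2][0] + B[0][1] = -5 + 4 = -1, A[2][1] + B[1][1] = -1 + -4 = -5, A[2][2] + B[2][1] = -2 + 4 = 2) = -5 (attained at k = 1)
  C[2][2] = min over k of (A[2][0] + B[0][2] = -5 + -5 = -10, A[2][1] + B[1][2] = -1 + 5 = 4, A[2][2] + B[2][2] = -2 + -2 = -4) = -10 (attained at k = 0)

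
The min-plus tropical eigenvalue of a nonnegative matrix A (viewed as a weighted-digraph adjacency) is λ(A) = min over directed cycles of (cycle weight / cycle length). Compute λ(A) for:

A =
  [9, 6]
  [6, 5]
λ(A) = 5

Enumerate directed cycles and compute their means (weight / length). Sample:
  cycle 0 → 0: weight = 9, length = 1, mean = 9/1 ≈ 9.000
  cycle 1 → 1: weight = 5, length = 1, mean = 5/1 ≈ 5.000
  cycle 0 → 1 → 0: weight = 12, length = 2, mean = 12/2 ≈ 6.000
  cycle 1 → 0 → 1: weight = 12, length = 2, mean = 12/2 ≈ 6.000
Minimum mean = 5.000, attained e.g. along the cycle 1 → 1 with weight 5 and length 1. So λ(A) = 5/1 = 5.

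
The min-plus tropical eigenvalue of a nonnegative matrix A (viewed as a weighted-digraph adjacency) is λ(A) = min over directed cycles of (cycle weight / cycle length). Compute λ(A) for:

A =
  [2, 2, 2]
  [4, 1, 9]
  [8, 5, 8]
λ(A) = 1

Enumerate directed cycles and compute their means (weight / length). Sample:
  cycle 0 → 0: weight = 2, length = 1, mean = 2/1 ≈ 2.000
  cycle 1 → 1: weight = 1, length = 1, mean = 1/1 ≈ 1.000
  cycle 2 → 2: weight = 8, length = 1, mean = 8/1 ≈ 8.000
  cycle 0 → 1 → 0: weight = 6, length = 2, mean = 6/2 ≈ 3.000
  cycle 0 → 2 → 0: weight = 10, length = 2, mean = 10/2 ≈ 5.000
  cycle 1 → 0 → 1: weight = 6, length = 2, mean = 6/2 ≈ 3.000
Minimum mean = 1.000, attained e.g. along the cycle 1 → 1 with weight 1 and length 1. So λ(A) = 1/1 = 1.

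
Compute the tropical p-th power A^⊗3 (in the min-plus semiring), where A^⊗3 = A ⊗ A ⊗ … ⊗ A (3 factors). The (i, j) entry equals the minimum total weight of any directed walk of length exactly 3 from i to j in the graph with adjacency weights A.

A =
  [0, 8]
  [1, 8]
A^⊗3 =
  [0, 8]
  [1, 9]

Each entry (A^⊗3)_ij equals the minimum over all length-3 walks i = v_0 → v_1 → … → v_3 = j of Σ_t A[v_t][v_{t+1}]. For example, for (i, j) = (0, 1) we minimise over 4 possible intermediate vertex sequences; the minimum is 8, attained along the walk 0 → 0 → 0 → 1.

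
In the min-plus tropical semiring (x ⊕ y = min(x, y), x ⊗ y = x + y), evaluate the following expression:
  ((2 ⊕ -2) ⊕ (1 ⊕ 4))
((2 ⊕ -2) ⊕ (1 ⊕ 4)) = -2

Expand innermost to outermost. Recall ⊕ takes the minimum of its arguments and ⊗ takes their sum. Working out the expression ((2 ⊕ -2) ⊕ (1 ⊕ 4)) gives -2.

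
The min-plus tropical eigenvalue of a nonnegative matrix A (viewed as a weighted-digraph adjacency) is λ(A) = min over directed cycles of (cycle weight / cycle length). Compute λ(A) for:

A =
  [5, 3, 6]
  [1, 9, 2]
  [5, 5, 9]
λ(A) = 2

Enumerate directed cycles and compute their means (weight / length). Sample:
  cycle 0 → 0: weight = 5, length = 1, mean = 5/1 ≈ 5.000
  cycle 1 → 1: weight = 9, length = 1, mean = 9/1 ≈ 9.000
  cycle 2 → 2: weight = 9, length = 1, mean = 9/1 ≈ 9.000
  cycle 0 → 1 → 0: weight = 4, length = 2, mean = 4/2 ≈ 2.000
  cycle 0 → 2 → 0: weight = 11, length = 2, mean = 11/2 ≈ 5.500
  cycle 1 → 0 → 1: weight = 4, length = 2, mean = 4/2 ≈ 2.000
Minimum mean = 2.000, attained e.g. along the cycle 0 → 1 → 0 with weight 4 and length 2. So λ(A) = 4/2 = 2.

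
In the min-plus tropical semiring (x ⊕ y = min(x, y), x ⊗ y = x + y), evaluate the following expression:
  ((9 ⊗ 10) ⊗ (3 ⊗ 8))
((9 ⊗ 10) ⊗ (3 ⊗ 8)) = 30

Expand innermost to outermost. Recall ⊕ takes the minimum of its arguments and ⊗ takes their sum. Working out the expression ((9 ⊗ 10) ⊗ (3 ⊗ 8)) gives 30.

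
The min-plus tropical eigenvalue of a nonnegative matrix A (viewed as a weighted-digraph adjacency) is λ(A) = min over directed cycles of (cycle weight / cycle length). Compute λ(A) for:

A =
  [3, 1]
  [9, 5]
λ(A) = 3

Enumerate directed cycles and compute their means (weight / length). Sample:
  cycle 0 → 0: weight = 3, length = 1, mean = 3/1 ≈ 3.000
  cycle 1 → 1: weight = 5, length = 1, mean = 5/1 ≈ 5.000
  cycle 0 → 1 → 0: weight = 10, length = 2, mean = 10/2 ≈ 5.000
  cycle 1 → 0 → 1: weight = 10, length = 2, mean = 10/2 ≈ 5.000
Minimum mean = 3.000, attained e.g. along the cycle 0 → 0 with weight 3 and length 1. So λ(A) = 3/1 = 3.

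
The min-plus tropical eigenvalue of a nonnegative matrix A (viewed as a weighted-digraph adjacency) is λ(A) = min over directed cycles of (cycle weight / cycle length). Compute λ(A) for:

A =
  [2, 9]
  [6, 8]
λ(A) = 2

Enumerate directed cycles and compute their means (weight / length). Sample:
  cycle 0 → 0: weight = 2, length = 1, mean = 2/1 ≈ 2.000
  cycle 1 → 1: weight = 8, length = 1, mean = 8/1 ≈ 8.000
  cycle 0 → 1 → 0: weight = 15, length = 2, mean = 15/2 ≈ 7.500
  cycle 1 → 0 → 1: weight = 15, length = 2, mean = 15/2 ≈ 7.500
Minimum mean = 2.000, attained e.g. along the cycle 0 → 0 with weight 2 and length 1. So λ(A) = 2/1 = 2.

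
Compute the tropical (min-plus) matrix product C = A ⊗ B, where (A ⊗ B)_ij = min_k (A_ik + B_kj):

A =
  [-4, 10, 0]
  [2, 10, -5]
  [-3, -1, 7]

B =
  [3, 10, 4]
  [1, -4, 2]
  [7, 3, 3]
A ⊗ B =
  [-1, 3, 0]
  [2, -2, -2]
  [0, -5, 1]

Apply the min-plus product entry-by-entry:
  C[0][0] = min over k of (A[0][0] + B[0][0] = -4 + 3 = -1, A[0][1] + B[1][0] = 10 + 1 = 11, A[0][2] + B[2][0] = 0 + 7 = 7) = -1 (attained at k = 0)
  C[0][1] = min over k of (A[0][0] + B[0][1] = -4 + 10 = 6, A[0][1] + B[1][1] = 10 + -4 = 6, A[0][2] + B[2][1] = 0 + 3 = 3) = 3 (attained at k = 2)
  C[0][2] = min over k of (A[0][0] + B[0][2] = -4 + 4 = 0, A[0][1] + B[1][2] = 10 + 2 = 12, A[0][2] + B[2][2] = 0 + 3 = 3) = 0 (attained at k = 0)
  C[1][0] = min over k of (A[1][0] + B[0][0] = 2 + 3 = 5, A[1][1] + B[1][0] = 10 + 1 = 11, A[1][2] + B[2][0] = -5 + 7 = 2) = 2 (attained at k = 2)
  C[1][1] = min over k of (A[1][0] + B[0][1] = 2 + 10 = 12, A[1][1] + B[1][1] = 10 + -4 = 6, A[1][2] + B[2][1] = -5 + 3 = -2) = -2 (attained at k = 2)
  C[1][2] = min over k of (A[1][0] + B[0][2] = 2 + 4 = 6, A[1][1] + B[1][2] = 10 + 2 = 12, A[1][2] + B[2][2] = -5 + 3 = -2) = -2 (attained at k = 2)
  C[2][0] = min over k of (A[2][0] + B[0][0] = -3 + 3 = 0, A[2][1] + B[1][0] = -1 + 1 = 0, A[2][2] + B[2][0] = 7 + 7 = 14) = 0 (attained at k = 0)
  C[2][1] = min over k of (A[2][0] + B[0][1] = -3 + 10 = 7, A[2][1] + B[1][1] = -1 + -4 = -5, A[2][2] + B[2][1] = 7 + 3 = 10) = -5 (attained at k = 1)
  C[2][2] = min over k of (A[2][0] + B[0][2] = -3 + 4 = 1, A[2][1] + B[1][2] = -1 + 2 = 1, A[2][2] + B[2][2] = 7 + 3 = 10) = 1 (attained at k = 0)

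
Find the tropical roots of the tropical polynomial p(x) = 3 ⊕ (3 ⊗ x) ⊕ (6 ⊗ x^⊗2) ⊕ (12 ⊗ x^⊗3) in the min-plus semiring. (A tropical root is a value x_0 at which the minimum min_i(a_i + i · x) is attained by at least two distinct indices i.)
Roots: {-6, -3, 0}

Each tropical root is a break point of the lower envelope of the lines y = a_i + i · x (there are 4 lines, with slopes 0, 1, ..., 3). Only the lines that attain the minimum somewhere contribute to roots; other lines are dominated. Here the surviving (envelope) indices are i = 3, i = 2, i = 1, i = 0.
Intersections between consecutive envelope lines give the roots: for adjacent envelope indices i < j the intersection is x = (a_i − a_j) / (j − i). Reading off the sorted break points: {-6, -3, 0}.
Verification: at each break x_0, at least two indices attain the minimum of min_i(a_i + i · x_0).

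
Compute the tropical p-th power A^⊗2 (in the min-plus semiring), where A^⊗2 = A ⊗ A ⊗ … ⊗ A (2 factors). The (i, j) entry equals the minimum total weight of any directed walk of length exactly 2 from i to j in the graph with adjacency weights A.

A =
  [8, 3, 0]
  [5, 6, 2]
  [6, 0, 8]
A^⊗2 =
  [6, 0, 5]
  [8, 2, 5]
  [5, 6, 2]

Each entry (A^⊗2)_ij equals the minimum over all length-2 walks i = v_0 → v_1 → … → v_2 = j of Σ_t A[v_t][v_{t+1}]. For example, for (i, j) = (0, 2) we minimise over 3 possible intermediate vertex sequences; the minimum is 5, attained along the walk 0 → 1 → 2.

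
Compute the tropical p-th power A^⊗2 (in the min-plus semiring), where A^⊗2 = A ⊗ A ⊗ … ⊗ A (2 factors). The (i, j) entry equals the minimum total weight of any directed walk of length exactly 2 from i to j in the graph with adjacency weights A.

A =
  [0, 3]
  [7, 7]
A^⊗2 =
  [0, 3]
  [7, 10]

Each entry (A^⊗2)_ij equals the minimum over all length-2 walks i = v_0 → v_1 → … → v_2 = j of Σ_t A[v_t][v_{t+1}]. For example, for (i, j) = (0, 1) we minimise over 2 possible intermediate vertex sequences; the minimum is 3, attained along the walk 0 → 0 → 1.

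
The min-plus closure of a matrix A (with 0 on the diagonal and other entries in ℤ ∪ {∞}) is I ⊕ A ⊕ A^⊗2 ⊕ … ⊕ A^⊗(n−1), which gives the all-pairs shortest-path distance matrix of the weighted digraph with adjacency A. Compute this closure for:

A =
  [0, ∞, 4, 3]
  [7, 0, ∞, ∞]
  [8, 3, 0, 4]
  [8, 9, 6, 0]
Closure =
  [0, 7, 4, 3]
  [7, 0, 11, 10]
  [8, 3, 0, 4]
  [8, 9, 6, 0]

This is the Floyd-Warshall all-pairs shortest-path computation. For each intermediate vertex k = 0, 1, …, 3, update dist[i][j] ← min(dist[i][j], dist[i][k] + dist[k][j]). The final matrix gives, for each (i, j), the minimum total weight of any directed path from i to j (possibly empty when i = j).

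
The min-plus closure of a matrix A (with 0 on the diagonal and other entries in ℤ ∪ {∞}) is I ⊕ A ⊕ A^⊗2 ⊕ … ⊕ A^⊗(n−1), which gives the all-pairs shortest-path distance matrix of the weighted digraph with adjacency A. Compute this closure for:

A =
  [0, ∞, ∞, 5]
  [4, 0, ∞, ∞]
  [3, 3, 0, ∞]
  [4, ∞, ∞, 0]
Closure =
  [0, ∞, ∞, 5]
  [4, 0, ∞, 9]
  [3, 3, 0, 8]
  [4, ∞, ∞, 0]

This is the Floyd-Warshall all-pairs shortest-path computation. For each intermediate vertex k = 0, 1, …, 3, update dist[i][j] ← min(dist[i][j], dist[i][k] + dist[k][j]). The final matrix gives, for each (i, j), the minimum total weight of any directed path from i to j (possibly empty when i = j).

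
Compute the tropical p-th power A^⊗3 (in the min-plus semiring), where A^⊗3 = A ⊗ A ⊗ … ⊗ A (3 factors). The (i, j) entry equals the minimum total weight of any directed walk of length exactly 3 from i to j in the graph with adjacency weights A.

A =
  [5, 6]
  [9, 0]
A^⊗3 =
  [15, 6]
  [9, 0]

Each entry (A^⊗3)_ij equals the minimum over all length-3 walks i = v_0 → v_1 → … → v_3 = j of Σ_t A[v_t][v_{t+1}]. For example, for (i, j) = (0, 1) we minimise over 4 possible intermediate vertex sequences; the minimum is 6, attained along the walk 0 → 1 → 1 → 1.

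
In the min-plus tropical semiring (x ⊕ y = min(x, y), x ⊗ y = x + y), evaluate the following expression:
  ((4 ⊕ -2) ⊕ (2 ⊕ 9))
((4 ⊕ -2) ⊕ (2 ⊕ 9)) = -2

Expand innermost to outermost. Recall ⊕ takes the minimum of its arguments and ⊗ takes their sum. Working out the expression ((4 ⊕ -2) ⊕ (2 ⊕ 9)) gives -2.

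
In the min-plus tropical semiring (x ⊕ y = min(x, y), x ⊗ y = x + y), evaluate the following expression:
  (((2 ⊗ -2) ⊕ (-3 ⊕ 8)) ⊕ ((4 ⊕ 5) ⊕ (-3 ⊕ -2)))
(((2 ⊗ -2) ⊕ (-3 ⊕ 8)) ⊕ ((4 ⊕ 5) ⊕ (-3 ⊕ -2))) = -3

Expand innermost to outermost. Recall ⊕ takes the minimum of its arguments and ⊗ takes their sum. Working out the expression (((2 ⊗ -2) ⊕ (-3 ⊕ 8)) ⊕ ((4 ⊕ 5) ⊕ (-3 ⊕ -2))) gives -3.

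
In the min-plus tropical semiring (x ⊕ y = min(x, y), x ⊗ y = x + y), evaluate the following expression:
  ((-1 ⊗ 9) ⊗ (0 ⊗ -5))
((-1 ⊗ 9) ⊗ (0 ⊗ -5)) = 3

Expand innermost to outermost. Recall ⊕ takes the minimum of its arguments and ⊗ takes their sum. Working out the expression ((-1 ⊗ 9) ⊗ (0 ⊗ -5)) gives 3.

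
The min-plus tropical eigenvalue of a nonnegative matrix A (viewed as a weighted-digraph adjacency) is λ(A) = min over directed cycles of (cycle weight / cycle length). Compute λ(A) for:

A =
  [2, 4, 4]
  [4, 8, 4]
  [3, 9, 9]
λ(A) = 2

Enumerate directed cycles and compute their means (weight / length). Sample:
  cycle 0 → 0: weight = 2, length = 1, mean = 2/1 ≈ 2.000
  cycle 1 → 1: weight = 8, length = 1, mean = 8/1 ≈ 8.000
  cycle 2 → 2: weight = 9, length = 1, mean = 9/1 ≈ 9.000
  cycle 0 → 1 → 0: weight = 8, length = 2, mean = 8/2 ≈ 4.000
  cycle 0 → 2 → 0: weight = 7, length = 2, mean = 7/2 ≈ 3.500
  cycle 1 → 0 → 1: weight = 8, length = 2, mean = 8/2 ≈ 4.000
Minimum mean = 2.000, attained e.g. along the cycle 0 → 0 with weight 2 and length 1. So λ(A) = 2/1 = 2.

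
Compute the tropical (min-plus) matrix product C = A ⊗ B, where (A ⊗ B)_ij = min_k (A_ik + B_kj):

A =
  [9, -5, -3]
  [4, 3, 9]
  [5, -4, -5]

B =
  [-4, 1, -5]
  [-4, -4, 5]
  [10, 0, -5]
A ⊗ B =
  [-9, -9, -8]
  [-1, -1, -1]
  [-8, -8, -10]

Apply the min-plus product entry-by-entry:
  C[0][0] = min over k of (A[0][0] + B[0][0] = 9 + -4 = 5, A[0][1] + B[1][0] = -5 + -4 = -9, A[0][2] + B[2][0] = -3 + 10 = 7) = -9 (attained at k = 1)
  C[0][1] = min over k of (A[0][0] + B[0][1] = 9 + 1 = 10, A[0][1] + B[1][1] = -5 + -4 = -9, A[0][2] + B[2][1] = -3 + 0 = -3) = -9 (attained at k = 1)
  C[0][2] = min over k of (A[0][0] + B[0][2] = 9 + -5 = 4, A[0][1] + B[1][2] = -5 + 5 = 0, A[0][2] + B[2][2] = -3 + -5 = -8) = -8 (attained at k = 2)
  C[1][0] = min over k of (A[1][0] + B[0][0] = 4 + -4 = 0, A[1][1] + B[1][0] = 3 + -4 = -1, A[1][2] + B[2][0] = 9 + 10 = 19) = -1 (attained at k = 1)
  C[1][1] = min over k of (A[1][0] + B[0][1] = 4 + 1 = 5, A[1][1] + B[1][1] = 3 + -4 = -1, A[1][2] + B[2][1] = 9 + 0 = 9) = -1 (attained at k = 1)
  C[1][2] = min over k of (A[1][0] + B[0][2] = 4 + -5 = -1, A[1][1] + B[1][2] = 3 + 5 = 8, A[1][2] + B[2][2] = 9 + -5 = 4) = -1 (attained at k = 0)
  C[2][0] = min over k of (A[2][0] + B[0][0] = 5 + -4 = 1, A[2][1] + B[1][0] = -4 + -4 = -8, A[2][2] + B[2][0] = -5 + 10 = 5) = -8 (attained at k = 1)
  C[2][1] = min over k of (A[2][0] + B[0][1] = 5 + 1 = 6, A[2][1] + B[1][1] = -4 + -4 = -8, A[2][2] + B[2][1] = -5 + 0 = -5) = -8 (attained at k = 1)
  C[2][2] = min over k of (A[2][0] + B[0][2] = 5 + -5 = 0, A[2][1] + B[1][2] = -4 + 5 = 1, A[2][2] + B[2][2] = -5 + -5 = -10) = -10 (attained at k = 2)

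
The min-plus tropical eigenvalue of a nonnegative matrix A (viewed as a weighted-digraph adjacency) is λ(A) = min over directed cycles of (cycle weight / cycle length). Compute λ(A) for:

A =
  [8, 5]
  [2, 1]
λ(A) = 1

Enumerate directed cycles and compute their means (weight / length). Sample:
  cycle 0 → 0: weight = 8, length = 1, mean = 8/1 ≈ 8.000
  cycle 1 → 1: weight = 1, length = 1, mean = 1/1 ≈ 1.000
  cycle 0 → 1 → 0: weight = 7, length = 2, mean = 7/2 ≈ 3.500
  cycle 1 → 0 → 1: weight = 7, length = 2, mean = 7/2 ≈ 3.500
Minimum mean = 1.000, attained e.g. along the cycle 1 → 1 with weight 1 and length 1. So λ(A) = 1/1 = 1.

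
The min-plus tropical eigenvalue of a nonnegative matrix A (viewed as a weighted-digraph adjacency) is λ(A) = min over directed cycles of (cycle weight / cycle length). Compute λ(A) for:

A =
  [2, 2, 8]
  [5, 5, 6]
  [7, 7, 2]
λ(A) = 2

Enumerate directed cycles and compute their means (weight / length). Sample:
  cycle 0 → 0: weight = 2, length = 1, mean = 2/1 ≈ 2.000
  cycle 1 → 1: weight = 5, length = 1, mean = 5/1 ≈ 5.000
  cycle 2 → 2: weight = 2, length = 1, mean = 2/1 ≈ 2.000
  cycle 0 → 1 → 0: weight = 7, length = 2, mean = 7/2 ≈ 3.500
  cycle 0 → 2 → 0: weight = 15, length = 2, mean = 15/2 ≈ 7.500
  cycle 1 → 0 → 1: weight = 7, length = 2, mean = 7/2 ≈ 3.500
Minimum mean = 2.000, attained e.g. along the cycle 0 → 0 with weight 2 and length 1. So λ(A) = 2/1 = 2.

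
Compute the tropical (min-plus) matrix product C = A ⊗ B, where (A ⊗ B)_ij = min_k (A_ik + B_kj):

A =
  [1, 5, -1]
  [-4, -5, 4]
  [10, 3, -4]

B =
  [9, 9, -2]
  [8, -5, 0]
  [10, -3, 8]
A ⊗ B =
  [9, -4, -1]
  [3, -10, -6]
  [6, -7, 3]

Apply the min-plus product entry-by-entry:
  C[0][0] = min over k of (A[0][0] + B[0][0] = 1 + 9 = 10, A[0][1] + B[1][0] = 5 + 8 = 13, A[0][2] + B[2][0] = -1 + 10 = 9) = 9 (attained at k = 2)
  C[0][1] = min over k of (A[0][0] + B[0][1] = 1 + 9 = 10, A[0][1] + B[1][1] = 5 + -5 = 0, A[0][2] + B[2][1] = -1 + -3 = -4) = -4 (attained at k = 2)
  C[0][2] = min over k of (A[0][0] + B[0][2] = 1 + -2 = -1, A[0][1] + B[1][2] = 5 + 0 = 5, A[0][2] + B[2][2] = -1 + 8 = 7) = -1 (attained at k = 0)
  C[1][0] = min over k of (A[1][0] + B[0][0] = -4 + 9 = 5, A[1][1] + B[1][0] = -5 + 8 = 3, A[1][2] + B[2][0] = 4 + 10 = 14) = 3 (attained at k = 1)
  C[1][1] = min over k of (A[1][0] + B[0][1] = -4 + 9 = 5, A[1][1] + B[1][1] = -5 + -5 = -10, A[1][2] + B[2][1] = 4 + -3 = 1) = -10 (attained at k = 1)
  C[1][2] = min over k of (A[1][0] + B[0][2] = -4 + -2 = -6, A[1][1] + B[1][2] = -5 + 0 = -5, A[1][2] + B[2][2] = 4 + 8 = 12) = -6 (attained at k = 0)
  C[2][0] = min over k of (A[2][0] + B[0][0] = 10 + 9 = 19, A[2][1] + B[1][0] = 3 + 8 = 11, A[2][2] + B[2][0] = -4 + 10 = 6) = 6 (attained at k = 2)
  C[2][1] = min over k of (A[2][0] + B[0][1] = 10 + 9 = 19, A[2][1] + B[1][1] = 3 + -5 = -2, A[2][2] + B[2][1] = -4 + -3 = -7) = -7 (attained at k = 2)
  C[2][2] = min over k of (A[2][0] + B[0][2] = 10 + -2 = 8, A[2][1] + B[1][2] = 3 + 0 = 3, A[2][2] + B[2][2] = -4 + 8 = 4) = 3 (attained at k = 1)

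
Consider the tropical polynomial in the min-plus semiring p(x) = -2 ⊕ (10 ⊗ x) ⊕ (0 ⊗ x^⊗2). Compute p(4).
p(4) = -2

A tropical monomial a ⊗ x^⊗i evaluates to a + i · x. Evaluating each term at x = 4:
  Term 0 contributes -2 + 0 · 4 = -2
  Term 1 contributes 10 + 1 · 4 = 14
  Term 2 contributes 0 + 2 · 4 = 8
p(4) = ⊕ of these = min[-2, 14, 8] = -2.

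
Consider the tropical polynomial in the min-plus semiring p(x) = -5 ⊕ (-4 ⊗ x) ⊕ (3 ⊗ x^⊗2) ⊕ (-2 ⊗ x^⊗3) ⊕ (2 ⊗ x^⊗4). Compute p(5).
p(5) = -5

A tropical monomial a ⊗ x^⊗i evaluates to a + i · x. Evaluating each term at x = 5:
  Term 0 contributes -5 + 0 · 5 = -5
  Term 1 contributes -4 + 1 · 5 = 1
  Term 2 contributes 3 + 2 · 5 = 13
  Term 3 contributes -2 + 3 · 5 = 13
  Term 4 contributes 2 + 4 · 5 = 22
p(5) = ⊕ of these = min[-5, 1, 13, 13, 22] = -5.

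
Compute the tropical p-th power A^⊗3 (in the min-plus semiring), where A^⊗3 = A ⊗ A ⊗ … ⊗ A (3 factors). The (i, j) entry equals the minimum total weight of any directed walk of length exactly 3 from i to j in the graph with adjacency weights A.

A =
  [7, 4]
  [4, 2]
A^⊗3 =
  [10, 8]
  [8, 6]

Each entry (A^⊗3)_ij equals the minimum over all length-3 walks i = v_0 → v_1 → … → v_3 = j of Σ_t A[v_t][v_{t+1}]. For example, for (i, j) = (0, 1) we minimise over 4 possible intermediate vertex sequences; the minimum is 8, attained along the walk 0 → 1 → 1 → 1.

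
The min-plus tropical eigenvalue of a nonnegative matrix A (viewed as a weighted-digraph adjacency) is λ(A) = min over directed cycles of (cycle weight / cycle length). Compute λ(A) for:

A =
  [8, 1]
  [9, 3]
λ(A) = 3

Enumerate directed cycles and compute their means (weight / length). Sample:
  cycle 0 → 0: weight = 8, length = 1, mean = 8/1 ≈ 8.000
  cycle 1 → 1: weight = 3, length = 1, mean = 3/1 ≈ 3.000
  cycle 0 → 1 → 0: weight = 10, length = 2, mean = 10/2 ≈ 5.000
  cycle 1 → 0 → 1: weight = 10, length = 2, mean = 10/2 ≈ 5.000
Minimum mean = 3.000, attained e.g. along the cycle 1 → 1 with weight 3 and length 1. So λ(A) = 3/1 = 3.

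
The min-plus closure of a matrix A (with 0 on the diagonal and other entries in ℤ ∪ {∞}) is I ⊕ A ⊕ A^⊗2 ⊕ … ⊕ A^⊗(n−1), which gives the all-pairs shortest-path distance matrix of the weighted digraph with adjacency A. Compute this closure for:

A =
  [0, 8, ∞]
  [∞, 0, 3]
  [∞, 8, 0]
Closure =
  [0, 8, 11]
  [∞, 0, 3]
  [∞, 8, 0]

This is the Floyd-Warshall all-pairs shortest-path computation. For each intermediate vertex k = 0, 1, …, 2, update dist[i][j] ← min(dist[i][j], dist[i][k] + dist[k][j]). The final matrix gives, for each (i, j), the minimum total weight of any directed path from i to j (possibly empty when i = j).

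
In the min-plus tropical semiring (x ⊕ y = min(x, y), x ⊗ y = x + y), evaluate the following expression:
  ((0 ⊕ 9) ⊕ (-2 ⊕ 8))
((0 ⊕ 9) ⊕ (-2 ⊕ 8)) = -2

Expand innermost to outermost. Recall ⊕ takes the minimum of its arguments and ⊗ takes their sum. Working out the expression ((0 ⊕ 9) ⊕ (-2 ⊕ 8)) gives -2.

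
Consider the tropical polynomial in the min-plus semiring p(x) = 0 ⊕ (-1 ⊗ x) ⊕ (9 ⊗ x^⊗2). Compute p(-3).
p(-3) = -4

A tropical monomial a ⊗ x^⊗i evaluates to a + i · x. Evaluating each term at x = -3:
  Term 0 contributes 0 + 0 · -3 = 0
  Term 1 contributes -1 + 1 · -3 = -4
  Term 2 contributes 9 + 2 · -3 = 3
p(-3) = ⊕ of these = min[0, -4, 3] = -4.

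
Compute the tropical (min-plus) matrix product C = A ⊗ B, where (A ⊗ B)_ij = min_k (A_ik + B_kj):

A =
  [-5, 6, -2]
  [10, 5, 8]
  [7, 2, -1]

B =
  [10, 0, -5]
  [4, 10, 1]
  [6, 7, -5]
A ⊗ B =
  [4, -5, -10]
  [9, 10, 3]
  [5, 6, -6]

Apply the min-plus product entry-by-entry:
  C[0][0] = min over k of (A[0][0] + B[0][0] = -5 + 10 = 5, A[0][1] + B[1][0] = 6 + 4 = 10, A[0][2] + B[2][0] = -2 + 6 = 4) = 4 (attained at k = 2)
  C[0][1] = min over k of (A[0][0] + B[0][1] = -5 + 0 = -5, A[0][1] + B[1][1] = 6 + 10 = 16, A[0][2] + B[2][1] = -2 + 7 = 5) = -5 (attained at k = 0)
  C[0][2] = min over k of (A[0][0] + B[0][2] = -5 + -5 = -10, A[0][1] + B[1][2] = 6 + 1 = 7, A[0][2] + B[2][2] = -2 + -5 = -7) = -10 (attained at k = 0)
  C[1][0] = min over k of (A[1][0] + B[0][0] = 10 + 10 = 20, A[1][1] + B[1][0] = 5 + 4 = 9, A[1][2] + B[2][0] = 8 + 6 = 14) = 9 (attained at k = 1)
  C[1][1] = min over k of (A[1][0] + B[0][1] = 10 + 0 = 10, A[1][1] + B[1][1] = 5 + 10 = 15, A[1][2] + B[2][1] = 8 + 7 = 15) = 10 (attained at k = 0)
  C[1][2] = min over k of (A[1][0] + B[0][2] = 10 + -5 = 5, A[1][1] + B[1][2] = 5 + 1 = 6, A[1][2] + B[2][2] = 8 + -5 = 3) = 3 (attained at k = 2)
  C[2][0] = min over k of (A[2][0] + B[0][0] = 7 + 10 = 17, A[2][1] + B[1][0] = 2 + 4 = 6, A[2][2] + B[2][0] = -1 + 6 = 5) = 5 (attained at k = 2)
  C[2][1] = min over k of (A[2][0] + B[0][1] = 7 + 0 = 7, A[2][1] + B[1][1] = 2 + 10 = 12, A[2][2] + B[2][1] = -1 + 7 = 6) = 6 (attained at k = 2)
  C[2][2] = min over k of (A[2][0] + B[0][2] = 7 + -5 = 2, A[2][1] + B[1][2] = 2 + 1 = 3, A[2][2] + B[2][2] = -1 + -5 = -6) = -6 (attained at k = 2)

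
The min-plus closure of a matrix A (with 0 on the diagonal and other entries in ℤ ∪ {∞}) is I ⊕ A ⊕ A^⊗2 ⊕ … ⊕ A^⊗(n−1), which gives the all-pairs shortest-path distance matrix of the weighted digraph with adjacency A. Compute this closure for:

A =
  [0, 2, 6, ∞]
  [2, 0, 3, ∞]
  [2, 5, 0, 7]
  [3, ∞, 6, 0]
Closure =
  [0, 2, 5, 12]
  [2, 0, 3, 10]
  [2, 4, 0, 7]
  [3, 5, 6, 0]

This is the Floyd-Warshall all-pairs shortest-path computation. For each intermediate vertex k = 0, 1, …, 3, update dist[i][j] ← min(dist[i][j], dist[i][k] + dist[k][j]). The final matrix gives, for each (i, j), the minimum total weight of any directed path from i to j (possibly empty when i = j).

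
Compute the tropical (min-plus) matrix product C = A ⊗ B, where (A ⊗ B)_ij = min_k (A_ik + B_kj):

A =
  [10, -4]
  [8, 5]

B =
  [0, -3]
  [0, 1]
A ⊗ B =
  [-4, -3]
  [5, 5]

Apply the min-plus product entry-by-entry:
  C[0][0] = min over k of (A[0][0] + B[0][0] = 10 + 0 = 10, A[0][1] + B[1][0] = -4 + 0 = -4) = -4 (attained at k = 1)
  C[0][1] = min over k of (A[0][0] + B[0][1] = 10 + -3 = 7, A[0][1] + B[1][1] = -4 + 1 = -3) = -3 (attained at k = 1)
  C[1][0] = min over k of (A[1][0] + B[0][0] = 8 + 0 = 8, A[1][1] + B[1][0] = 5 + 0 = 5) = 5 (attained at k = 1)
  C[1][1] = min over k of (A[1][0] + B[0][1] = 8 + -3 = 5, A[1][1] + B[1][1] = 5 + 1 = 6) = 5 (attained at k = 0)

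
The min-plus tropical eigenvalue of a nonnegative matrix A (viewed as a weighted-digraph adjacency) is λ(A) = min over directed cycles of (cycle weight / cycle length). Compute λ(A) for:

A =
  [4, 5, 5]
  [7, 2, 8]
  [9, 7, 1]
λ(A) = 1

Enumerate directed cycles and compute their means (weight / length). Sample:
  cycle 0 → 0: weight = 4, length = 1, mean = 4/1 ≈ 4.000
  cycle 1 → 1: weight = 2, length = 1, mean = 2/1 ≈ 2.000
  cycle 2 → 2: weight = 1, length = 1, mean = 1/1 ≈ 1.000
  cycle 0 → 1 → 0: weight = 12, length = 2, mean = 12/2 ≈ 6.000
  cycle 0 → 2 → 0: weight = 14, length = 2, mean = 14/2 ≈ 7.000
  cycle 1 → 0 → 1: weight = 12, length = 2, mean = 12/2 ≈ 6.000
Minimum mean = 1.000, attained e.g. along the cycle 2 → 2 with weight 1 and length 1. So λ(A) = 1/1 = 1.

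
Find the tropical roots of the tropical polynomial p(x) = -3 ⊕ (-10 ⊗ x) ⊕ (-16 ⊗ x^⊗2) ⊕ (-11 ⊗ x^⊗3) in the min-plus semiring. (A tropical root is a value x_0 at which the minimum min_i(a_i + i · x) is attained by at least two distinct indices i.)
Roots: {-5, 6, 7}

Each tropical root is a break point of the lower envelope of the lines y = a_i + i · x (there are 4 lines, with slopes 0, 1, ..., 3). Only the lines that attain the minimum somewhere contribute to roots; other lines are dominated. Here the surviving (envelope) indices are i = 3, i = 2, i = 1, i = 0.
Intersections between consecutive envelope lines give the roots: for adjacent envelope indices i < j the intersection is x = (a_i − a_j) / (j − i). Reading off the sorted break points: {-5, 6, 7}.
Verification: at each break x_0, at least two indices attain the minimum of min_i(a_i + i · x_0).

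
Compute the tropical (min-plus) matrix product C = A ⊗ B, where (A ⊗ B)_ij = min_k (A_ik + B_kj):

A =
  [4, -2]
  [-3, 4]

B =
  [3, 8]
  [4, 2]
A ⊗ B =
  [2, 0]
  [0, 5]

Apply the min-plus product entry-by-entry:
  C[0][0] = min over k of (A[0][0] + B[0][0] = 4 + 3 = 7, A[0][1] + B[1][0] = -2 + 4 = 2) = 2 (attained at k = 1)
  C[0][1] = min over k of (A[0][0] + B[0][1] = 4 + 8 = 12, A[0][1] + B[1][1] = -2 + 2 = 0) = 0 (attained at k = 1)
  C[1][0] = min over k of (A[1][0] + B[0][0] = -3 + 3 = 0, A[1][1] + B[1][0] = 4 + 4 = 8) = 0 (attained at k = 0)
  C[1][1] = min over k of (A[1][0] + B[0][1] = -3 + 8 = 5, A[1][1] + B[1][1] = 4 + 2 = 6) = 5 (attained at k = 0)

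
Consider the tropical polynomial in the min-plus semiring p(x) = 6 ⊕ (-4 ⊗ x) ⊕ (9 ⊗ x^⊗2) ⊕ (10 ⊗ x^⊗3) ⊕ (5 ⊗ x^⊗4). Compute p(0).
p(0) = -4

A tropical monomial a ⊗ x^⊗i evaluates to a + i · x. Evaluating each term at x = 0:
  Term 0 contributes 6 + 0 · 0 = 6
  Term 1 contributes -4 + 1 · 0 = -4
  Term 2 contributes 9 + 2 · 0 = 9
  Term 3 contributes 10 + 3 · 0 = 10
  Term 4 contributes 5 + 4 · 0 = 5
p(0) = ⊕ of these = min[6, -4, 9, 10, 5] = -4.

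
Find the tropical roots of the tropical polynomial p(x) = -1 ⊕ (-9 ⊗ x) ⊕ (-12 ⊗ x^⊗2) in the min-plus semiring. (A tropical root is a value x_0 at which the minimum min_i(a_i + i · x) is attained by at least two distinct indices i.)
Roots: {3, 8}

Each tropical root is a break point of the lower envelope of the lines y = a_i + i · x (there are 3 lines, with slopes 0, 1, ..., 2). Only the lines that attain the minimum somewhere contribute to roots; other lines are dominated. Here the surviving (envelope) indices are i = 2, i = 1, i = 0.
Intersections between consecutive envelope lines give the roots: for adjacent envelope indices i < j the intersection is x = (a_i − a_j) / (j − i). Reading off the sorted break points: {3, 8}.
Verification: at each break x_0, at least two indices attain the minimum of min_i(a_i + i · x_0).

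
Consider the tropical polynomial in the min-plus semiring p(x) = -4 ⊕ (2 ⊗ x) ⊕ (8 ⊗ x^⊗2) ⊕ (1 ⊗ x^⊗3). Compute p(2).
p(2) = -4

A tropical monomial a ⊗ x^⊗i evaluates to a + i · x. Evaluating each term at x = 2:
  Term 0 contributes -4 + 0 · 2 = -4
  Term 1 contributes 2 + 1 · 2 = 4
  Term 2 contributes 8 + 2 · 2 = 12
  Term 3 contributes 1 + 3 · 2 = 7
p(2) = ⊕ of these = min[-4, 4, 12, 7] = -4.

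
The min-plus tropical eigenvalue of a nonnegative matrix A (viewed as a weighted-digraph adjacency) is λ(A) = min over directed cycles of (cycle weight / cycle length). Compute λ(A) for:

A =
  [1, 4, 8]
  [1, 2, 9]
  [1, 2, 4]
λ(A) = 1

Enumerate directed cycles and compute their means (weight / length). Sample:
  cycle 0 → 0: weight = 1, length = 1, mean = 1/1 ≈ 1.000
  cycle 1 → 1: weight = 2, length = 1, mean = 2/1 ≈ 2.000
  cycle 2 → 2: weight = 4, length = 1, mean = 4/1 ≈ 4.000
  cycle 0 → 1 → 0: weight = 5, length = 2, mean = 5/2 ≈ 2.500
  cycle 0 → 2 → 0: weight = 9, length = 2, mean = 9/2 ≈ 4.500
  cycle 1 → 0 → 1: weight = 5, length = 2, mean = 5/2 ≈ 2.500
Minimum mean = 1.000, attained e.g. along the cycle 0 → 0 with weight 1 and length 1. So λ(A) = 1/1 = 1.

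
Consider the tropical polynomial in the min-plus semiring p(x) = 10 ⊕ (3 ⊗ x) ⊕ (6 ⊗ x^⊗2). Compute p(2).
p(2) = 5

A tropical monomial a ⊗ x^⊗i evaluates to a + i · x. Evaluating each term at x = 2:
  Term 0 contributes 10 + 0 · 2 = 10
  Term 1 contributes 3 + 1 · 2 = 5
  Term 2 contributes 6 + 2 · 2 = 10
p(2) = ⊕ of these = min[10, 5, 10] = 5.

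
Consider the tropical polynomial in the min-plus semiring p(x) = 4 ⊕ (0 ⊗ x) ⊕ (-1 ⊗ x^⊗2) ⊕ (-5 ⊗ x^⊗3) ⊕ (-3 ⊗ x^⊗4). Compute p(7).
p(7) = 4

A tropical monomial a ⊗ x^⊗i evaluates to a + i · x. Evaluating each term at x = 7:
  Term 0 contributes 4 + 0 · 7 = 4
  Term 1 contributes 0 + 1 · 7 = 7
  Term 2 contributes -1 + 2 · 7 = 13
  Term 3 contributes -5 + 3 · 7 = 16
  Term 4 contributes -3 + 4 · 7 = 25
p(7) = ⊕ of these = min[4, 7, 13, 16, 25] = 4.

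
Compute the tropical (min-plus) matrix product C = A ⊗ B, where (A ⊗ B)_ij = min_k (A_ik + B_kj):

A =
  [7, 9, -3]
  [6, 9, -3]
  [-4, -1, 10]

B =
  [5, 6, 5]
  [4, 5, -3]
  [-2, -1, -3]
A ⊗ B =
  [-5, -4, -6]
  [-5, -4, -6]
  [1, 2, -4]

Apply the min-plus product entry-by-entry:
  C[0][0] = min over k of (A[0][0] + B[0][0] = 7 + 5 = 12, A[0][1] + B[1][0] = 9 + 4 = 13, A[0][2] + B[2][0] = -3 + -2 = -5) = -5 (attained at k = 2)
  C[0][1] = min over k of (A[0][0] + B[0][1] = 7 + 6 = 13, A[0][1] + B[1][1] = 9 + 5 = 14, A[0][2] + B[2][1] = -3 + -1 = -4) = -4 (attained at k = 2)
  C[0][2] = min over k of (A[0][0] + B[0][2] = 7 + 5 = 12, A[0][1] + B[1][2] = 9 + -3 = 6, A[0][2] + B[2][2] = -3 + -3 = -6) = -6 (attained at k = 2)
  C[1][0] = min over k of (A[1][0] + B[0][0] = 6 + 5 = 11, A[1][1] + B[1][0] = 9 + 4 = 13, A[1][2] + B[2][0] = -3 + -2 = -5) = -5 (attained at k = 2)
  C[1][1] = min over k of (A[1][0] + B[0][1] = 6 + 6 = 12, A[1][1] + B[1][1] = 9 + 5 = 14, A[1][2] + B[2][1] = -3 + -1 = -4) = -4 (attained at k = 2)
  C[1][2] = min over k of (A[1][0] + B[0][2] = 6 + 5 = 11, A[1][1] + B[1][2] = 9 + -3 = 6, A[1][2] + B[2][2] = -3 + -3 = -6) = -6 (attained at k = 2)
  C[2][0] = min over k of (A[2][0] + B[0][0] = -4 + 5 = 1, A[2][1] + B[1][0] = -1 + 4 = 3, A[2][2] + B[2][0] = 10 + -2 = 8) = 1 (attained at k = 0)
  C[2][1] = min over k of (A[2][0] + B[0][1] = -4 + 6 = 2, A[2][1] + B[1][1] = -1 + 5 = 4, A[2][2] + B[2][1] = 10 + -1 = 9) = 2 (attained at k = 0)
  C[2][2] = min over k of (A[2][0] + B[0][2] = -4 + 5 = 1, A[2][1] + B[1][2] = -1 + -3 = -4, A[2][2] + B[2][2] = 10 + -3 = 7) = -4 (attained at k = 1)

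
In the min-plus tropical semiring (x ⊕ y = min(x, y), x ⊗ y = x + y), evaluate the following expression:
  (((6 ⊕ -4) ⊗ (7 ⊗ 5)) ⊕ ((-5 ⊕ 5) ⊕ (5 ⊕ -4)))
(((6 ⊕ -4) ⊗ (7 ⊗ 5)) ⊕ ((-5 ⊕ 5) ⊕ (5 ⊕ -4))) = -5

Expand innermost to outermost. Recall ⊕ takes the minimum of its arguments and ⊗ takes their sum. Working out the expression (((6 ⊕ -4) ⊗ (7 ⊗ 5)) ⊕ ((-5 ⊕ 5) ⊕ (5 ⊕ -4))) gives -5.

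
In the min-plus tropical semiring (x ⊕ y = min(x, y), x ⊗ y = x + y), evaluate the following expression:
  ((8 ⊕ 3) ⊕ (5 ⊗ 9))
((8 ⊕ 3) ⊕ (5 ⊗ 9)) = 3

Expand innermost to outermost. Recall ⊕ takes the minimum of its arguments and ⊗ takes their sum. Working out the expression ((8 ⊕ 3) ⊕ (5 ⊗ 9)) gives 3.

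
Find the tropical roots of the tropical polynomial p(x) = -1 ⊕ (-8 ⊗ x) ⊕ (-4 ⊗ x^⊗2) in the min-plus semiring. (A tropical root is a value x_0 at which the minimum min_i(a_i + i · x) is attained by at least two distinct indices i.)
Roots: {-4, 7}

Each tropical root is a break point of the lower envelope of the lines y = a_i + i · x (there are 3 lines, with slopes 0, 1, ..., 2). Only the lines that attain the minimum somewhere contribute to roots; other lines are dominated. Here the surviving (envelope) indices are i = 2, i = 1, i = 0.
Intersections between consecutive envelope lines give the roots: for adjacent envelope indices i < j the intersection is x = (a_i − a_j) / (j − i). Reading off the sorted break points: {-4, 7}.
Verification: at each break x_0, at least two indices attain the minimum of min_i(a_i + i · x_0).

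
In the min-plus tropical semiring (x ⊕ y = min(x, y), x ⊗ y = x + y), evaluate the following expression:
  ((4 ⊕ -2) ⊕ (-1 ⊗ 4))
((4 ⊕ -2) ⊕ (-1 ⊗ 4)) = -2

Expand innermost to outermost. Recall ⊕ takes the minimum of its arguments and ⊗ takes their sum. Working out the expression ((4 ⊕ -2) ⊕ (-1 ⊗ 4)) gives -2.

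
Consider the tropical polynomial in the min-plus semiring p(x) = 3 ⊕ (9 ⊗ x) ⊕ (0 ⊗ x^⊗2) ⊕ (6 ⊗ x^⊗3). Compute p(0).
p(0) = 0

A tropical monomial a ⊗ x^⊗i evaluates to a + i · x. Evaluating each term at x = 0:
  Term 0 contributes 3 + 0 · 0 = 3
  Term 1 contributes 9 + 1 · 0 = 9
  Term 2 contributes 0 + 2 · 0 = 0
  Term 3 contributes 6 + 3 · 0 = 6
p(0) = ⊕ of these = min[3, 9, 0, 6] = 0.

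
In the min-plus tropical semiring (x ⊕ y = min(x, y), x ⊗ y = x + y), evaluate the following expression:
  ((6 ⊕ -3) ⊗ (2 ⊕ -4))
((6 ⊕ -3) ⊗ (2 ⊕ -4)) = -7

Expand innermost to outermost. Recall ⊕ takes the minimum of its arguments and ⊗ takes their sum. Working out the expression ((6 ⊕ -3) ⊗ (2 ⊕ -4)) gives -7.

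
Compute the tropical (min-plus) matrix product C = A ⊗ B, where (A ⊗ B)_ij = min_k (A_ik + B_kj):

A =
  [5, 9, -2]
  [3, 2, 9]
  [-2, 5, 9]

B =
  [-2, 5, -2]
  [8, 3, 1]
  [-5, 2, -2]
A ⊗ B =
  [-7, 0, -4]
  [1, 5, 1]
  [-4, 3, -4]

Apply the min-plus product entry-by-entry:
  C[0][0] = min over k of (A[0][0] + B[0][0] = 5 + -2 = 3, A[0][1] + B[1][0] = 9 + 8 = 17, A[0][2] + B[2][0] = -2 + -5 = -7) = -7 (attained at k = 2)
  C[0][1] = min over k of (A[0][0] + B[0][1] = 5 + 5 = 10, A[0][1] + B[1][1] = 9 + 3 = 12, A[0][2] + B[2][1] = -2 + 2 = 0) = 0 (attained at k = 2)
  C[0][2] = min over k of (A[0][0] + B[0][2] = 5 + -2 = 3, A[0][1] + B[1][2] = 9 + 1 = 10, A[0][2] + B[2][2] = -2 + -2 = -4) = -4 (attained at k = 2)
  C[1][0] = min over k of (A[1][0] + B[0][0] = 3 + -2 = 1, A[1][1] + B[1][0] = 2 + 8 = 10, A[1][2] + B[2][0] = 9 + -5 = 4) = 1 (attained at k = 0)
  C[1][1] = min over k of (A[1][0] + B[0][1] = 3 + 5 = 8, A[1][1] + B[1][1] = 2 + 3 = 5, A[1][2] + B[2][1] = 9 + 2 = 11) = 5 (attained at k = 1)
  C[1][2] = min over k of (A[1][0] + B[0][2] = 3 + -2 = 1, A[1][1] + B[1][2] = 2 + 1 = 3, A[1][2] + B[2][2] = 9 + -2 = 7) = 1 (attained at k = 0)
  C[2][0] = min over k of (A[2][0] + B[0][0] = -2 + -2 = -4, A[2][1] + B[1][0] = 5 + 8 = 13, A[2][2] + B[2][0] = 9 + -5 = 4) = -4 (attained at k = 0)
  C[2][1] = min over k of (A[2][0] + B[0][1] = -2 + 5 = 3, A[2][1] + B[1][1] = 5 + 3 = 8, A[2][2] + B[2][1] = 9 + 2 = 11) = 3 (attained at k = 0)
  C[2][2] = min over k of (A[2][0] + B[0][2] = -2 + -2 = -4, A[2][1] + B[1][2] = 5 + 1 = 6, A[2][2] + B[2][2] = 9 + -2 = 7) = -4 (attained at k = 0)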